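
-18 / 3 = -6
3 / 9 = 1 / 3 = 0.33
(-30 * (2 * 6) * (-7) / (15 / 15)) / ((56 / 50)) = 2250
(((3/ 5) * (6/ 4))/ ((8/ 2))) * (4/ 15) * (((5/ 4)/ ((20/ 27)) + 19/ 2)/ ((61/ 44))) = 5907/ 12200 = 0.48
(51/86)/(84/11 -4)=561/3440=0.16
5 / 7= 0.71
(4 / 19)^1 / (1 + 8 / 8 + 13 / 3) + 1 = 1.03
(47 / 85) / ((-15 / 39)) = -611 / 425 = -1.44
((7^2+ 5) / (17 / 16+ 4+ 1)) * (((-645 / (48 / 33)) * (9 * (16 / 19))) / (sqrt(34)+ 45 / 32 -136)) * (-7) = -17742315064320 / 11374647673 -131821240320 * sqrt(34) / 11374647673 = -1627.39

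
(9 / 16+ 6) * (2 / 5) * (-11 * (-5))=1155 / 8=144.38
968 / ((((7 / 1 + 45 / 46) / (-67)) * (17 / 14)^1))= -41767264 / 6239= -6694.54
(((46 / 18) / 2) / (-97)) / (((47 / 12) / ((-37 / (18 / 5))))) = 4255 / 123093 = 0.03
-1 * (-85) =85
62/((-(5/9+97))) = -279/439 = -0.64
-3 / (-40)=3 / 40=0.08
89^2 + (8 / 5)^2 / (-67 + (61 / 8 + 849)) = 1250924437 / 157925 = 7921.00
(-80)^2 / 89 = 71.91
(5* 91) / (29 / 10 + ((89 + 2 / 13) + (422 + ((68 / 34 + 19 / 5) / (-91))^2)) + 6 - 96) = 188392750 / 175581177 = 1.07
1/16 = 0.06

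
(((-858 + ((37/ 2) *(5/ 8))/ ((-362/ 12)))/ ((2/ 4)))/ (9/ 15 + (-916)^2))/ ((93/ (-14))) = 14500955/ 47079465826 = 0.00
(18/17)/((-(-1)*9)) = 2/17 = 0.12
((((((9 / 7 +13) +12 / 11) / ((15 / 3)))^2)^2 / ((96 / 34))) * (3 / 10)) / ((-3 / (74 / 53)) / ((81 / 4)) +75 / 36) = 4171874469543936 / 867950552940625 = 4.81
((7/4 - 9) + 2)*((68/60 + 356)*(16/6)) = -74998/15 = -4999.87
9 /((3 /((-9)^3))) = -2187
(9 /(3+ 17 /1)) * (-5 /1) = -9 /4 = -2.25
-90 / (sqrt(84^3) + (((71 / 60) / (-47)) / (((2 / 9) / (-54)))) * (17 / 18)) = 68074800 / 77582778253 - 1979264000 * sqrt(21) / 77582778253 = -0.12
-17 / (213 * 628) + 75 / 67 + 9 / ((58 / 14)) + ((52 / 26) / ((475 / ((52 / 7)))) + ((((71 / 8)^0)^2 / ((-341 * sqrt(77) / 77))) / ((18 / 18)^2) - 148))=-125026849739467 / 864178977900 - sqrt(77) / 341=-144.70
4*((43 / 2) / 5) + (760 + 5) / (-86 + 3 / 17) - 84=-552331 / 7295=-75.71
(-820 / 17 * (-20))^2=268960000 / 289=930657.44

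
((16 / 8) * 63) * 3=378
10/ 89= 0.11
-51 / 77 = -0.66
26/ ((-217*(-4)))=13/ 434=0.03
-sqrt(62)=-7.87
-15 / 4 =-3.75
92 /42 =46 /21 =2.19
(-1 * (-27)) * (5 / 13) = 135 / 13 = 10.38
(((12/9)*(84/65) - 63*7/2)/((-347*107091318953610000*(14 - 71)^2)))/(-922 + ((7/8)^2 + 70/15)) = -56882/28772086286322992019547603125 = -0.00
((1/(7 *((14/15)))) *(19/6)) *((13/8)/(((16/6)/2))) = 3705/6272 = 0.59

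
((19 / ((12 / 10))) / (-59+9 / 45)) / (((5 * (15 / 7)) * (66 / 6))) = -0.00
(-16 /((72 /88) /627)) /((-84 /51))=156332 /21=7444.38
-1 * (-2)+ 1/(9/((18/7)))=16/7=2.29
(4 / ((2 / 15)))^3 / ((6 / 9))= 40500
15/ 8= 1.88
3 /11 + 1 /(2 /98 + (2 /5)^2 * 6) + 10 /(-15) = 24812 /39633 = 0.63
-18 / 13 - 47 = -629 / 13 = -48.38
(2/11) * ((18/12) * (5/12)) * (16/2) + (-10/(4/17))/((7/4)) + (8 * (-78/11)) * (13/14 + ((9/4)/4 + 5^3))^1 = -554313/77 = -7198.87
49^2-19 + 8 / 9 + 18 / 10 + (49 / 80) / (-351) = 13392403 / 5616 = 2384.69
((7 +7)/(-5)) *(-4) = 56/5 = 11.20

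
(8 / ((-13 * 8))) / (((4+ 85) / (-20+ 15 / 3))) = 15 / 1157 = 0.01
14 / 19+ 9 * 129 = 22073 / 19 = 1161.74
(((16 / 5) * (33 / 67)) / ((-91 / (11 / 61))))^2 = 33732864 / 3458056372225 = 0.00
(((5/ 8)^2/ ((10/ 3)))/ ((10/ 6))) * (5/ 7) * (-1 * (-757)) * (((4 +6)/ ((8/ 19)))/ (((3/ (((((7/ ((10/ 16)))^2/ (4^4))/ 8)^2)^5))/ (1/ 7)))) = 0.00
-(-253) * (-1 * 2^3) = -2024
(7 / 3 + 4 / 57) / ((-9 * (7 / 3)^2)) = -137 / 2793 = -0.05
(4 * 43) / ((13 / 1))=13.23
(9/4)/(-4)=-9/16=-0.56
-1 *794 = -794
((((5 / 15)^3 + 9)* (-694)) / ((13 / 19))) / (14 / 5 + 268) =-8043460 / 237627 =-33.85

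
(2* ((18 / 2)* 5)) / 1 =90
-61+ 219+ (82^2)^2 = 45212334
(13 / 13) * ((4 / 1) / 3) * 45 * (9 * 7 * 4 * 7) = 105840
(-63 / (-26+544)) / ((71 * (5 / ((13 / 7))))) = -117 / 183890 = -0.00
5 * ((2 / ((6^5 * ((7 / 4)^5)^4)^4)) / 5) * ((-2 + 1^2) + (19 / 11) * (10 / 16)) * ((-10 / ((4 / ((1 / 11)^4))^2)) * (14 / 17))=-435561429658801233233119497512663310663680 / 115625947155982373067148304997123928973412354034251416349602004715194601110871369716603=-0.00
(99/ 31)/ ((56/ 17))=1683/ 1736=0.97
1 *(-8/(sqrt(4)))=-4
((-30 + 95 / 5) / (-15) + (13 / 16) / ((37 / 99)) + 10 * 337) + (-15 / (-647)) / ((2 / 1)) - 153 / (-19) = 369073074661 / 109161840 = 3380.97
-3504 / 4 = -876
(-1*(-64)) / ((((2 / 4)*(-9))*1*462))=-64 / 2079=-0.03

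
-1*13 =-13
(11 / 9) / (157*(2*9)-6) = 11 / 25380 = 0.00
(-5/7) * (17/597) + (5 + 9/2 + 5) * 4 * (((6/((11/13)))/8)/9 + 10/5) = 11188099/91938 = 121.69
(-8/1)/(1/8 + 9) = -64/73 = -0.88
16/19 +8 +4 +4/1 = 320/19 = 16.84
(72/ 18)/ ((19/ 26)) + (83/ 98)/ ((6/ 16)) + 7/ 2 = 62743/ 5586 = 11.23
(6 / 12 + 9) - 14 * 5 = -121 / 2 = -60.50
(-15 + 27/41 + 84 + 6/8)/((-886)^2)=11547/128739344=0.00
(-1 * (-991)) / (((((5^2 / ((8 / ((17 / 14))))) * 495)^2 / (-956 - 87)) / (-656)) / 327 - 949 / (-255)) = 236409283092541440 / 891565503081157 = 265.16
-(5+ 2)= -7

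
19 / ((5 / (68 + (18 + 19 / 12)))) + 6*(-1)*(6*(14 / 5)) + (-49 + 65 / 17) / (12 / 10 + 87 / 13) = 13156649 / 58140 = 226.29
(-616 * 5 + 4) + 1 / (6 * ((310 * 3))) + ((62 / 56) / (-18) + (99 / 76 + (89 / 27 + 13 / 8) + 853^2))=806564241197 / 1113210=724539.16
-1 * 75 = -75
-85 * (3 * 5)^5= -64546875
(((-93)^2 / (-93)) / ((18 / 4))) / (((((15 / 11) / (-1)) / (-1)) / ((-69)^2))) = -360778 / 5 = -72155.60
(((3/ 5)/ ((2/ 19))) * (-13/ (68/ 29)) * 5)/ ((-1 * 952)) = 21489/ 129472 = 0.17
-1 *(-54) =54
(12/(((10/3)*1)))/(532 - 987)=-18/2275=-0.01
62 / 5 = 12.40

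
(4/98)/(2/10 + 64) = 10/15729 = 0.00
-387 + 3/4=-1545/4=-386.25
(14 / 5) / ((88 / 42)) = 147 / 110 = 1.34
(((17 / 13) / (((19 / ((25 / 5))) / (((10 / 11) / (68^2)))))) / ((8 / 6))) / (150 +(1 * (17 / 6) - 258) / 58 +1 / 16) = 6525 / 18730840414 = 0.00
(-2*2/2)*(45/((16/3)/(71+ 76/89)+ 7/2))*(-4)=13813200/137143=100.72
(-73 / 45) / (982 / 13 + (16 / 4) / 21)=-6643 / 310110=-0.02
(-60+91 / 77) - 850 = -9997 / 11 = -908.82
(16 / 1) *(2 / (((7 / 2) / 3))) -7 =143 / 7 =20.43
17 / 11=1.55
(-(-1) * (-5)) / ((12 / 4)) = -1.67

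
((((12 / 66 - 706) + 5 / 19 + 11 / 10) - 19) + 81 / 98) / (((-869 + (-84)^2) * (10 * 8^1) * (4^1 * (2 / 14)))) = -2312637 / 905158100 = -0.00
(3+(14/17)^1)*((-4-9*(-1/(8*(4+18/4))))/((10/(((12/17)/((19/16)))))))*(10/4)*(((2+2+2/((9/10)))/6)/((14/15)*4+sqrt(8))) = -67012400/46766847+11966500*sqrt(2)/15588949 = -0.35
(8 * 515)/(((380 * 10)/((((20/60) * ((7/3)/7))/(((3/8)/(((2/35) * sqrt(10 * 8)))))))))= 6592 * sqrt(5)/89775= 0.16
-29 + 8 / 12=-85 / 3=-28.33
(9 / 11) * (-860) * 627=-441180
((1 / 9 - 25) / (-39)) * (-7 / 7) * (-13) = 224 / 27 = 8.30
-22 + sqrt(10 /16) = -22 + sqrt(10) /4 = -21.21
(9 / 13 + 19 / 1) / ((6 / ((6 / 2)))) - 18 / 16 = 907 / 104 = 8.72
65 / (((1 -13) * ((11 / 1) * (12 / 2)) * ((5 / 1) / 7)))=-0.11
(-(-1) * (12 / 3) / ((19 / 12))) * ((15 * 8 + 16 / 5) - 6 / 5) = 5856 / 19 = 308.21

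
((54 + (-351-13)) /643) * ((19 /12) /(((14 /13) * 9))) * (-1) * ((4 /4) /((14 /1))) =0.01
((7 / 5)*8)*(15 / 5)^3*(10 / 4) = 756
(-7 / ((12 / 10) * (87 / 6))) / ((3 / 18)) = -2.41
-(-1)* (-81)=-81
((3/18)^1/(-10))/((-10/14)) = 7/300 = 0.02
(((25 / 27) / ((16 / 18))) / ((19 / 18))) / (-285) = -0.00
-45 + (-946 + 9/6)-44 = -1033.50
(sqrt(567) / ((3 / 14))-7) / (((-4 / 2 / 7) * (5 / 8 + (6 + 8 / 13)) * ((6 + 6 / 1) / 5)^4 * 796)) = 398125 / 3107227392-398125 * sqrt(7) / 517871232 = -0.00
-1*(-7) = 7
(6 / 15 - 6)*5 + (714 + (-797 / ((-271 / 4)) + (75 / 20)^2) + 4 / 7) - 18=21076361 / 30352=694.40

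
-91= -91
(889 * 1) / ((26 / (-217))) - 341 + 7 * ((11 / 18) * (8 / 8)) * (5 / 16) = -29051171 / 3744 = -7759.39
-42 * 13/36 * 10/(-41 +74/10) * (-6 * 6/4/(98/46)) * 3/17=-22425/6664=-3.37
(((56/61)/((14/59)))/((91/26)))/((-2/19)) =-4484/427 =-10.50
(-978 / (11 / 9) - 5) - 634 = -15831 / 11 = -1439.18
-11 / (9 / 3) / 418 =-1 / 114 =-0.01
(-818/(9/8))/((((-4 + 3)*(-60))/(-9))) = 1636/15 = 109.07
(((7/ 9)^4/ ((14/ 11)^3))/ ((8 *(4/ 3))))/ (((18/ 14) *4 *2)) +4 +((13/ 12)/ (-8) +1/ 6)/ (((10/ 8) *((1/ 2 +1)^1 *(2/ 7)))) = 818299087/ 201553920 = 4.06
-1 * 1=-1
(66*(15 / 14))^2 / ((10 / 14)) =49005 / 7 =7000.71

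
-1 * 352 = -352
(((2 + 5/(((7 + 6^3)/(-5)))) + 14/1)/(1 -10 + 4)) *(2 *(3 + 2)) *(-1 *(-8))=-56688/223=-254.21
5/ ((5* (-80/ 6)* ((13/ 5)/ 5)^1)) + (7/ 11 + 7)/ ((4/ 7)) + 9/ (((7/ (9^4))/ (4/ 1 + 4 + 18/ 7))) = 4999593171/ 56056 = 89189.26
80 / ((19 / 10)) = 800 / 19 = 42.11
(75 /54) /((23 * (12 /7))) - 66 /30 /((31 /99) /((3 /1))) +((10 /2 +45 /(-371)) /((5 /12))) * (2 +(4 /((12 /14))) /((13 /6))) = 102484237627 /3713902920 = 27.59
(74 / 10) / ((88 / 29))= 1073 / 440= 2.44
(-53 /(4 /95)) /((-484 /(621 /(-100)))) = -625347 /38720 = -16.15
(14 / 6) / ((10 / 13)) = 91 / 30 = 3.03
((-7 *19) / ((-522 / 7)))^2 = 866761 / 272484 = 3.18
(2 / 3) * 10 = 20 / 3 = 6.67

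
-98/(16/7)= -343/8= -42.88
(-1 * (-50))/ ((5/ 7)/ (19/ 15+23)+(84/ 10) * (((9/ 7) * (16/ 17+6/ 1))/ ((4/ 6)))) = 10829000/ 24360159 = 0.44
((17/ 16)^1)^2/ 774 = 289/ 198144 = 0.00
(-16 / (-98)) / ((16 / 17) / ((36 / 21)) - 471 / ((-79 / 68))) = 4029 / 10018295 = 0.00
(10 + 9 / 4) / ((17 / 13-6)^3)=-107653 / 907924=-0.12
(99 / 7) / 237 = 33 / 553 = 0.06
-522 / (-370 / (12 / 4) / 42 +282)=-32886 / 17581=-1.87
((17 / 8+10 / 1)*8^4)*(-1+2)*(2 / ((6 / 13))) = 645632 / 3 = 215210.67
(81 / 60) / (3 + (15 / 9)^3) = 729 / 4120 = 0.18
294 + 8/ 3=890/ 3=296.67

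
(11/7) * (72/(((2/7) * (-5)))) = -396/5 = -79.20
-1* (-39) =39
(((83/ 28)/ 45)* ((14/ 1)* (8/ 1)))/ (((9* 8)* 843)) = 83/ 682830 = 0.00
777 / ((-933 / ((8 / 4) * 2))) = -1036 / 311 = -3.33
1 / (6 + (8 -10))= 0.25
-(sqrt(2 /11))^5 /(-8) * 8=4 * sqrt(22) /1331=0.01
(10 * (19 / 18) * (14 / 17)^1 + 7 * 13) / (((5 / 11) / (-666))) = -12415942 / 85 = -146069.91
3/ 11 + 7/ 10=107/ 110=0.97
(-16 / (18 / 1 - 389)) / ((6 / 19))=152 / 1113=0.14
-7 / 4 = -1.75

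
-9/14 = -0.64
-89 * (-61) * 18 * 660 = 64496520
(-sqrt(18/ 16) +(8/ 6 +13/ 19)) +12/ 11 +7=6338/ 627 - 3*sqrt(2)/ 4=9.05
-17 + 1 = -16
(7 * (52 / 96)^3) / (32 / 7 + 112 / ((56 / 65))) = 107653 / 13022208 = 0.01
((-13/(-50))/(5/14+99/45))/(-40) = -0.00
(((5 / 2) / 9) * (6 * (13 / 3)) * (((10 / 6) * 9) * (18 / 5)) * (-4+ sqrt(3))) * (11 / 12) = -1430+ 715 * sqrt(3) / 2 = -810.79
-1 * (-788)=788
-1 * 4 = -4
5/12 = 0.42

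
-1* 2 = -2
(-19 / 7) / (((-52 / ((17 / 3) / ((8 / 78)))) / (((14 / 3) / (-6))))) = -323 / 144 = -2.24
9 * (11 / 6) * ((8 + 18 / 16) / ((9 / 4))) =803 / 12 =66.92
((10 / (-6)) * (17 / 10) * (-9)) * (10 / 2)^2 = 1275 / 2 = 637.50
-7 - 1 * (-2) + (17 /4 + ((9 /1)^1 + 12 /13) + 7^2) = 3025 /52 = 58.17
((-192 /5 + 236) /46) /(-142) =-0.03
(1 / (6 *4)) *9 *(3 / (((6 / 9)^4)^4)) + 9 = 392139081 / 524288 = 747.95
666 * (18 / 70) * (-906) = -5430564 / 35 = -155158.97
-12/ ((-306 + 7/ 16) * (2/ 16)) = 0.31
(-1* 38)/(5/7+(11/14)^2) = -7448/261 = -28.54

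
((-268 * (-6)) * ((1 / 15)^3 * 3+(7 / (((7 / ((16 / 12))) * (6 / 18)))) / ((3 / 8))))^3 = 266162383075209606656 / 52734375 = 5047227412389.16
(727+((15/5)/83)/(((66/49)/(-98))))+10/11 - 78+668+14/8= 4809791/3652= 1317.03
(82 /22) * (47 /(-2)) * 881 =-1697687 /22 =-77167.59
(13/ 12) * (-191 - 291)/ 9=-3133/ 54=-58.02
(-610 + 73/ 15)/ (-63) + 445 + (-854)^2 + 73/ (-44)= 30343792783/ 41580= 729768.95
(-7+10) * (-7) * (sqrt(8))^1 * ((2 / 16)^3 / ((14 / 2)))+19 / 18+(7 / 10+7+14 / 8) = 1891 / 180 - 3 * sqrt(2) / 256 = 10.49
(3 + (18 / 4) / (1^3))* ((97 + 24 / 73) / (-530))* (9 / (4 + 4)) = -191835 / 123808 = -1.55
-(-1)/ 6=1/ 6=0.17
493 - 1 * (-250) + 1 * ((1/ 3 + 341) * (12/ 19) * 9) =50981/ 19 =2683.21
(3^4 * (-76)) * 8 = -49248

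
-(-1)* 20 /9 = 20 /9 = 2.22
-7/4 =-1.75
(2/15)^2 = 4/225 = 0.02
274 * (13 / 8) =1781 / 4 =445.25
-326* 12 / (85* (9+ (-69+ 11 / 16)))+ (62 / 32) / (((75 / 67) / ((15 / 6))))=39517073 / 7743840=5.10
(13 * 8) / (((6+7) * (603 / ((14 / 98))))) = 0.00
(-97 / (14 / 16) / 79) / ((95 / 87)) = -67512 / 52535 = -1.29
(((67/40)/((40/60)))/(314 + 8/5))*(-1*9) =-603/8416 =-0.07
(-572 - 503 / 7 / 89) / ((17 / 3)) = -101.08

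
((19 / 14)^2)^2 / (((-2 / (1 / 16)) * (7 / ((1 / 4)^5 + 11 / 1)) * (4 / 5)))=-7340330325 / 35246833664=-0.21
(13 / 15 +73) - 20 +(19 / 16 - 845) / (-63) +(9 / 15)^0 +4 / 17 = 5868721 / 85680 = 68.50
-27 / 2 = -13.50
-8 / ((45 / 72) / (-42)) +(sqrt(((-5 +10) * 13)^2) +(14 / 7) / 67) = 201881 / 335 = 602.63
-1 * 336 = -336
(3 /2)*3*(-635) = -2857.50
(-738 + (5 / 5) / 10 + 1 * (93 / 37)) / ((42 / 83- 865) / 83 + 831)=-1874448677 / 2091612220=-0.90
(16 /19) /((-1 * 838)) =-8 /7961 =-0.00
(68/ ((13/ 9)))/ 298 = 306/ 1937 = 0.16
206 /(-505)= -206 /505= -0.41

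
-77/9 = -8.56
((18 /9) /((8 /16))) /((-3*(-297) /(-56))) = -0.25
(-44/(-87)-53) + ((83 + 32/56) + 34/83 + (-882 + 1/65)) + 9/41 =-114539079428/134707755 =-850.28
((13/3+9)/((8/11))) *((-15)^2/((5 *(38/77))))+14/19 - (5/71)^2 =320369723/191558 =1672.44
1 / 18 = 0.06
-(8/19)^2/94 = -32/16967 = -0.00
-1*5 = -5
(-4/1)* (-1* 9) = 36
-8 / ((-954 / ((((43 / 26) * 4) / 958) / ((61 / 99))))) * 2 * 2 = 7568 / 20131891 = 0.00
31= 31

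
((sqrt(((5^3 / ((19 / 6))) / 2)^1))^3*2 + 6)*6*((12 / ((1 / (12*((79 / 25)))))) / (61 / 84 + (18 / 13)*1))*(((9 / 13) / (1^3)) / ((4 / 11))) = 851425344 / 57625 + 4257126720*sqrt(285) / 166421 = 446623.25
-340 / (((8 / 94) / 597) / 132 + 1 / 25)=-8499.77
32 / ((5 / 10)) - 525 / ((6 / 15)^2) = -12869 / 4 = -3217.25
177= 177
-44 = -44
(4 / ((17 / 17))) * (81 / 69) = 108 / 23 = 4.70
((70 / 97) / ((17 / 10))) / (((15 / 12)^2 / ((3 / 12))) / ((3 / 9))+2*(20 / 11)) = 6160 / 324853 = 0.02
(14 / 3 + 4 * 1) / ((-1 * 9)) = -26 / 27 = -0.96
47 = 47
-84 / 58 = -42 / 29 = -1.45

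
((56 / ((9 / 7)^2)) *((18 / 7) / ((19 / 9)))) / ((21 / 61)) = 6832 / 57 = 119.86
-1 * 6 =-6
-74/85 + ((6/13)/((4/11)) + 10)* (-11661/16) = -22342153/2720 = -8214.03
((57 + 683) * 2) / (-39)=-1480 / 39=-37.95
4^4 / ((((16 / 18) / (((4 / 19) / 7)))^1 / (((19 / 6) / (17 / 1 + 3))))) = 48 / 35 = 1.37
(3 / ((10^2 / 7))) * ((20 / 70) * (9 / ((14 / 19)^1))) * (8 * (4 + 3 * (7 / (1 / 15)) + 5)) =332424 / 175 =1899.57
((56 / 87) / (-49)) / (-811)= 8 / 493899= 0.00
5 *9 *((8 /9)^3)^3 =671088640 /43046721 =15.59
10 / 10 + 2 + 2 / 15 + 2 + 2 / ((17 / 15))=1759 / 255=6.90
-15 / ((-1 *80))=0.19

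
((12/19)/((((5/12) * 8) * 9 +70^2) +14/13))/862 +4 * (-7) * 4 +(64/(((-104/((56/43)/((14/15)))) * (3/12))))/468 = -213642496825259/1907397308076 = -112.01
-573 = -573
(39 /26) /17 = 3 /34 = 0.09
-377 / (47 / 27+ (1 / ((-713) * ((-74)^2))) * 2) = -19871382726 / 91753091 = -216.57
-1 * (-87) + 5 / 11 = 962 / 11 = 87.45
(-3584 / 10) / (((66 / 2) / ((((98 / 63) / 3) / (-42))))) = 1792 / 13365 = 0.13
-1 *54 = -54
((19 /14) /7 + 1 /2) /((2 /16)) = 272 /49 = 5.55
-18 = -18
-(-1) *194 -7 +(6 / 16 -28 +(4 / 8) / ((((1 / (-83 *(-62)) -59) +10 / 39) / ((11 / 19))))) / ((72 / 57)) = 373775586599 / 2263573824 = 165.13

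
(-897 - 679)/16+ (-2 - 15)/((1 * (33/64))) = -8677/66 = -131.47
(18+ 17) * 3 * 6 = 630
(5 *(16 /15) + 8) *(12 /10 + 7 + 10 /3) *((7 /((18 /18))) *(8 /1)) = 77504 /9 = 8611.56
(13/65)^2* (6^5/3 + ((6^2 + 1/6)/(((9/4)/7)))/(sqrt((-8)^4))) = 2241007/21600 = 103.75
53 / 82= 0.65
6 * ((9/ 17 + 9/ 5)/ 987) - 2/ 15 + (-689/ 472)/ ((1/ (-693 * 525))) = 21030410061319/ 39598440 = 531091.88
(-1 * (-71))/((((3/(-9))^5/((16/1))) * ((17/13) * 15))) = -1196208/85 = -14073.04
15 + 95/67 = 1100/67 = 16.42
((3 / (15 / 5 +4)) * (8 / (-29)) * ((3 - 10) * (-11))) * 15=-3960 / 29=-136.55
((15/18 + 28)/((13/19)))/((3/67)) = 220229/234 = 941.15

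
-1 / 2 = -0.50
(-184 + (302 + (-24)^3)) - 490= -14196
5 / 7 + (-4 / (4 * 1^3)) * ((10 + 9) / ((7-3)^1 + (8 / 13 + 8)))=-909 / 1148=-0.79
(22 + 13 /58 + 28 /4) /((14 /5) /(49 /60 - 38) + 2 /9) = 198.91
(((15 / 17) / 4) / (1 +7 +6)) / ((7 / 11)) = 165 / 6664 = 0.02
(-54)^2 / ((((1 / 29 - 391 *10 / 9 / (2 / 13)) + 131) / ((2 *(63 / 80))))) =-1712421 / 1004050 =-1.71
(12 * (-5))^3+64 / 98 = -10583968 / 49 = -215999.35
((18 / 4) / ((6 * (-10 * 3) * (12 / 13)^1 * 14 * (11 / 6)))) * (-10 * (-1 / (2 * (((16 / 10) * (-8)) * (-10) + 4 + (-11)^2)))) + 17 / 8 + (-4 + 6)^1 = 2571479 / 623392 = 4.12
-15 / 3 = -5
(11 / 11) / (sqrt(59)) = sqrt(59) / 59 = 0.13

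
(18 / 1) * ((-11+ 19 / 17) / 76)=-756 / 323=-2.34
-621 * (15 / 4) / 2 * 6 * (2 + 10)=-83835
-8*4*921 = -29472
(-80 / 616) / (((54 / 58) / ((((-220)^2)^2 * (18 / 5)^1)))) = -24703360000 / 21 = -1176350476.19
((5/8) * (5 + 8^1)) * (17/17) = 65/8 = 8.12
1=1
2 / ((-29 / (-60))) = 120 / 29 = 4.14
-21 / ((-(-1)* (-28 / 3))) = 9 / 4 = 2.25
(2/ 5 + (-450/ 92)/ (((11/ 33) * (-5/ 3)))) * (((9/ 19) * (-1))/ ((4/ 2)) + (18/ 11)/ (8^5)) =-2.18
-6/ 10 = -3/ 5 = -0.60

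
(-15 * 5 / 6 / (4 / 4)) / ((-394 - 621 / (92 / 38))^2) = -50 / 1692601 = -0.00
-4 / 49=-0.08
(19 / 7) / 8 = 19 / 56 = 0.34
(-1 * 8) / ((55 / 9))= -72 / 55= -1.31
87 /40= 2.18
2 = 2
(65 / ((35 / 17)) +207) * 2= 3340 / 7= 477.14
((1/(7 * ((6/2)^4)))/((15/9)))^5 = 1/753631499840625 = 0.00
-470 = -470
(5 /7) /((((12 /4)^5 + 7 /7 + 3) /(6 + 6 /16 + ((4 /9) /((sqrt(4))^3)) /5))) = 121 /6552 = 0.02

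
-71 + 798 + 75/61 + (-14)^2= 56378/61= 924.23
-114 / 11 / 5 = -114 / 55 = -2.07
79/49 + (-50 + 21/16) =-36907/784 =-47.08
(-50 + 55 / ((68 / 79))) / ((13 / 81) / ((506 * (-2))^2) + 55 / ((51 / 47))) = 2799753660 / 10211447243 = 0.27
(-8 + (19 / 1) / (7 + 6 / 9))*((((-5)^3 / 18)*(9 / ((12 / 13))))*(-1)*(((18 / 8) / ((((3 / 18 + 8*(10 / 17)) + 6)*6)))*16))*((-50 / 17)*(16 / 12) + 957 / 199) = -1858819625 / 10151786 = -183.10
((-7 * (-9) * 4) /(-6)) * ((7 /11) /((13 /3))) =-882 /143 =-6.17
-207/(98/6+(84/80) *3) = -12420/1169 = -10.62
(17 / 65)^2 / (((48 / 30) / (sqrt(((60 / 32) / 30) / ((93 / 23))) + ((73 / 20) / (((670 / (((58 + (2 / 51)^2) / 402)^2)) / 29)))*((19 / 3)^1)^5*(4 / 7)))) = 289*sqrt(2139) / 2514720 + 29825559082595909663 / 36430974888649614000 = 0.82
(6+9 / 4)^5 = 39135393 / 1024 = 38218.16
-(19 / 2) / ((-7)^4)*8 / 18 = -38 / 21609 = -0.00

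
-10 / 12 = -5 / 6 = -0.83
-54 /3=-18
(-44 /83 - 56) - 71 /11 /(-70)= -3606947 /63910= -56.44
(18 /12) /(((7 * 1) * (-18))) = -1 /84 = -0.01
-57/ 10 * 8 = -228/ 5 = -45.60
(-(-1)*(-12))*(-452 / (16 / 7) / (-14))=-339 / 2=-169.50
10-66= -56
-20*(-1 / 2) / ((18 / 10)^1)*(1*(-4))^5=-51200 / 9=-5688.89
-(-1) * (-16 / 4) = -4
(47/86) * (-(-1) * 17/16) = 799/1376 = 0.58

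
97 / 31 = 3.13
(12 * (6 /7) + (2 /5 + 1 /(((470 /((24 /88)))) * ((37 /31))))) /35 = 14309143 /46866050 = 0.31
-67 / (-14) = 67 / 14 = 4.79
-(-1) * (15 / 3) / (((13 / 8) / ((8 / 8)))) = 40 / 13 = 3.08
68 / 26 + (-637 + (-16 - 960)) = -20935 / 13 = -1610.38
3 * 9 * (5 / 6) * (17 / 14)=765 / 28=27.32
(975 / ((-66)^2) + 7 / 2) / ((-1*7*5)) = -5407 / 50820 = -0.11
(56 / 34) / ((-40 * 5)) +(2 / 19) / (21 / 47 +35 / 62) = 4561849 / 47594050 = 0.10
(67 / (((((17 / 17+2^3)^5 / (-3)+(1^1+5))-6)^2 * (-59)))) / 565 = -67 / 12914662000815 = -0.00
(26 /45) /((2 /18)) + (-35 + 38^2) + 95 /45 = 63734 /45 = 1416.31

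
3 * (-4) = -12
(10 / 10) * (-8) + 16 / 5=-24 / 5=-4.80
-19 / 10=-1.90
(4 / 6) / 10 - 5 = -74 / 15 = -4.93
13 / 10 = 1.30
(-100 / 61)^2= 10000 / 3721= 2.69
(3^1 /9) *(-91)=-91 /3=-30.33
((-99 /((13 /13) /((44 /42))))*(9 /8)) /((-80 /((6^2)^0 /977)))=3267 /2188480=0.00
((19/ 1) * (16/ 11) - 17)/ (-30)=-39/ 110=-0.35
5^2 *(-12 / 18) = -50 / 3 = -16.67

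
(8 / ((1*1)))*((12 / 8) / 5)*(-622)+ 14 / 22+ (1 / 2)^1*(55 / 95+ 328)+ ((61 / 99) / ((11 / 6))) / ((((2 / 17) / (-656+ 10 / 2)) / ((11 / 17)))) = -5290287 / 2090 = -2531.24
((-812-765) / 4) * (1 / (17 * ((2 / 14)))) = -11039 / 68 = -162.34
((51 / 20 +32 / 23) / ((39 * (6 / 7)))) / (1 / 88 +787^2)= 139601 / 733357684215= 0.00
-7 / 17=-0.41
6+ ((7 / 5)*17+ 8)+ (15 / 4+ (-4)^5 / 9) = -13001 / 180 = -72.23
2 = 2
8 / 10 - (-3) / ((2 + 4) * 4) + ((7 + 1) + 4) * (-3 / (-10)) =181 / 40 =4.52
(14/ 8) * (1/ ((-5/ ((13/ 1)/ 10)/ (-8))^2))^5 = 252971435410849792/ 95367431640625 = 2652.60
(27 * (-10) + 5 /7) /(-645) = 377 /903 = 0.42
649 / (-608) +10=5431 / 608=8.93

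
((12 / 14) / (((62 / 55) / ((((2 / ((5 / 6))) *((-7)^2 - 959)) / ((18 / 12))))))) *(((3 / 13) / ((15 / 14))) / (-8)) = 924 / 31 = 29.81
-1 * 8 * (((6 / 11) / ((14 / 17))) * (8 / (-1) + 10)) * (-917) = 106896 / 11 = 9717.82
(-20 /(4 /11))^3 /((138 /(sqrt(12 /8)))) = -166375 * sqrt(6) /276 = -1476.57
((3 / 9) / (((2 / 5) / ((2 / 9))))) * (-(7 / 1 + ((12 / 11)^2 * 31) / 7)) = -51965 / 22869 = -2.27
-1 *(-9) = 9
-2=-2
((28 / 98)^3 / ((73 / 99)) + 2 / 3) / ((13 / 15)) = 262270 / 325507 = 0.81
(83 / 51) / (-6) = -83 / 306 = -0.27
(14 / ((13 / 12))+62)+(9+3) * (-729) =-112750 / 13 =-8673.08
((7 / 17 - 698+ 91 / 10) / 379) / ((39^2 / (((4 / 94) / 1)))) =-117043 / 2302953705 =-0.00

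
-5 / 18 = -0.28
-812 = -812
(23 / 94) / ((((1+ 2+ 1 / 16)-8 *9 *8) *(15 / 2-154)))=368 / 126238757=0.00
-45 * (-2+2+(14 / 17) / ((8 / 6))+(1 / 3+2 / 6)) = -1965 / 34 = -57.79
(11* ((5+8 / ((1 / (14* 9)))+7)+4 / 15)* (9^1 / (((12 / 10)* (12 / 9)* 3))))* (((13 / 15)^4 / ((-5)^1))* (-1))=601009123 / 253125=2374.36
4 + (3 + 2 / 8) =29 / 4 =7.25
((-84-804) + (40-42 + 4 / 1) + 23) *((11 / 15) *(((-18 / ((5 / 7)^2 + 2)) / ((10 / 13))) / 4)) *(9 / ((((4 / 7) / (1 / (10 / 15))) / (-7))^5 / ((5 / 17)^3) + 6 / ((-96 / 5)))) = -74714017889112261660 / 1759043675021579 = -42474.23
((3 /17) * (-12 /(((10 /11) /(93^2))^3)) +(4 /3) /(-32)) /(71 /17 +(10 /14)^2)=-389102945665.22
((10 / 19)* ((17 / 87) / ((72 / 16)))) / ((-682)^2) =85 / 1729912437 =0.00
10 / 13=0.77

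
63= 63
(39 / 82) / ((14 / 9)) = 351 / 1148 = 0.31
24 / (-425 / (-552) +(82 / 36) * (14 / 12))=119232 / 17027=7.00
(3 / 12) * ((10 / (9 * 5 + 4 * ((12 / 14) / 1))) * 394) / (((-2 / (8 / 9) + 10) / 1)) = 27580 / 10509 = 2.62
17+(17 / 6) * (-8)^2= 595 / 3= 198.33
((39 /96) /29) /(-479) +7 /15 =3111389 /6667680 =0.47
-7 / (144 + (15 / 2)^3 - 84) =-56 / 3855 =-0.01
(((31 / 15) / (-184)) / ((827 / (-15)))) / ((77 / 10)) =155 / 5858468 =0.00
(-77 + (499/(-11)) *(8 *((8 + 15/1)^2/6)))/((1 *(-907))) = 1058425/29931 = 35.36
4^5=1024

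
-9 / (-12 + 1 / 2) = 18 / 23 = 0.78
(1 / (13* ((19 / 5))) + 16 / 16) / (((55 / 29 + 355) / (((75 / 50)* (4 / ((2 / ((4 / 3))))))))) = 1624 / 142025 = 0.01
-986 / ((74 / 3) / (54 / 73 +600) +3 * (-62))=64860066 / 12232565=5.30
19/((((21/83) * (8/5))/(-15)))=-39425/56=-704.02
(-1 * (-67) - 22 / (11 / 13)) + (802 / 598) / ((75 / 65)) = 14546 / 345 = 42.16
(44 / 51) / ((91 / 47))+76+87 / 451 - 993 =-1918028012 / 2093091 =-916.36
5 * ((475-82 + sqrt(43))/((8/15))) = 75 * sqrt(43)/8 + 29475/8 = 3745.85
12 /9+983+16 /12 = 2957 /3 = 985.67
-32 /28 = -8 /7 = -1.14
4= 4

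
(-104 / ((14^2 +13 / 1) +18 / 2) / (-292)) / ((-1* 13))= -1 / 7957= -0.00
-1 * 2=-2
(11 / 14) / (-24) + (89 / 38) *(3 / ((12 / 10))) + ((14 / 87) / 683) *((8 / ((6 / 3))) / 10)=1227096523 / 210746480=5.82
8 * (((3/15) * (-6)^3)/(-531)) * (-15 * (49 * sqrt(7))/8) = -3528 * sqrt(7)/59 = -158.21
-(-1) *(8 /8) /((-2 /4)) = -2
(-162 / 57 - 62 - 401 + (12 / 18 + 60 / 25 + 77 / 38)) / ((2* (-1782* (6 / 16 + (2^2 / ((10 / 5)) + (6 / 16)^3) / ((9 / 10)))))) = 8404064 / 172647585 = 0.05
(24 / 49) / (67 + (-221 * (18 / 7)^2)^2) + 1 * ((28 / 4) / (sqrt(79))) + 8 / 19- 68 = -6583445066628 / 97418579977 + 7 * sqrt(79) / 79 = -66.79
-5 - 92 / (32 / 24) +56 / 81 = -5938 / 81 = -73.31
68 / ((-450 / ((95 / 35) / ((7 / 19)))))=-12274 / 11025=-1.11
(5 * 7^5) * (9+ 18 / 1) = 2268945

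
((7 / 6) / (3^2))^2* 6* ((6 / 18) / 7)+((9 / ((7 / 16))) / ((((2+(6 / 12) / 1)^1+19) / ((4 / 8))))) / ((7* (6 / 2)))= 84733 / 3072006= 0.03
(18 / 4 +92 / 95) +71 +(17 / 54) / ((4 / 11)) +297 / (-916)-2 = 352477643 / 4699080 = 75.01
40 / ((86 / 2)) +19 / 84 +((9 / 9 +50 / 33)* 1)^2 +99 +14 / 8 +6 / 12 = 35641288 / 327789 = 108.73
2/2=1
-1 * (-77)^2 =-5929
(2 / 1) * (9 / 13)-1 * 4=-34 / 13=-2.62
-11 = -11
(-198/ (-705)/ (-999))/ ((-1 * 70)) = 11/ 2738925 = 0.00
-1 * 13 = -13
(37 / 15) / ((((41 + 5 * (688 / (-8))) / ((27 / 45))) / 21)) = -0.08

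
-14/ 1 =-14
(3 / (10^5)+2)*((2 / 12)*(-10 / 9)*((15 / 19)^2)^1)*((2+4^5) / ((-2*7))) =1800027 / 106400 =16.92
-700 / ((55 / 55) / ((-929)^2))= -604128700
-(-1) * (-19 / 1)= -19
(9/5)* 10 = 18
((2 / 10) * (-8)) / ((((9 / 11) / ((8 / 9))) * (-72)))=88 / 3645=0.02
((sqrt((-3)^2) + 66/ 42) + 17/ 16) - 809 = -89977/ 112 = -803.37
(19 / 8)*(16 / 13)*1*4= 152 / 13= 11.69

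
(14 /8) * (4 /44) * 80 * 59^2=487340 /11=44303.64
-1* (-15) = 15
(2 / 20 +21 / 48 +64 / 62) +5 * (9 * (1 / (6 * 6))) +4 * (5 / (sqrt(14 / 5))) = 6993 / 2480 +10 * sqrt(70) / 7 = 14.77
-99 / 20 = -4.95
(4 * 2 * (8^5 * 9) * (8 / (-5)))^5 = -2395312009372054973727322482375917568 / 3125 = -766499842999057591592743200000000.00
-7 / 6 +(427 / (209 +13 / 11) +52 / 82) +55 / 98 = 28708795 / 13934424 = 2.06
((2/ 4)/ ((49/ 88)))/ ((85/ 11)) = 484/ 4165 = 0.12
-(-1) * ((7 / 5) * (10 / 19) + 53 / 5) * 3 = 3231 / 95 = 34.01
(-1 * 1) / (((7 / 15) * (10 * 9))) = -1 / 42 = -0.02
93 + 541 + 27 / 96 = 634.28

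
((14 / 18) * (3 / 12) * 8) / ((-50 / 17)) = -119 / 225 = -0.53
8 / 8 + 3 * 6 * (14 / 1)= 253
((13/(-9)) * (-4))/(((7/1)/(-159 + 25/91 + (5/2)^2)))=-55501/441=-125.85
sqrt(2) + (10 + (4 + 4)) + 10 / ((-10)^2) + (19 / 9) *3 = sqrt(2) + 733 / 30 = 25.85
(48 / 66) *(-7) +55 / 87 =-4267 / 957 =-4.46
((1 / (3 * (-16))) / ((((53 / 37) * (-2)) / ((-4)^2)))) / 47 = 37 / 14946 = 0.00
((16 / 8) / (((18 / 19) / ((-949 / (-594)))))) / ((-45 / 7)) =-126217 / 240570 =-0.52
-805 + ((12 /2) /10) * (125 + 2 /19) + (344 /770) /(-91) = -485896676 /665665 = -729.94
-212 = -212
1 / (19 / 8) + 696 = 13232 / 19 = 696.42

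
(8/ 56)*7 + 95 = 96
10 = 10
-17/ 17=-1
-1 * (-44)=44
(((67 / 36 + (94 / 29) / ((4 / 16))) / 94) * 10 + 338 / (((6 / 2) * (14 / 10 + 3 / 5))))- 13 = 2203675 / 49068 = 44.91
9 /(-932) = -9 /932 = -0.01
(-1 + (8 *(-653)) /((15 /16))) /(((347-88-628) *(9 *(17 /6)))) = 0.59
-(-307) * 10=3070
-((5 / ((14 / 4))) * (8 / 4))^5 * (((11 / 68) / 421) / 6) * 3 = -0.04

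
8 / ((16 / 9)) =9 / 2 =4.50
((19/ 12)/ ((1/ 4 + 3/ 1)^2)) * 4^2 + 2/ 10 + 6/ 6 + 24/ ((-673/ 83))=1089386/ 1706055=0.64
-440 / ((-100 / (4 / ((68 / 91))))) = 2002 / 85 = 23.55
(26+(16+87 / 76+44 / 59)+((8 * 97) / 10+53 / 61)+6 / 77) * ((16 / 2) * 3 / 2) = 38680410567 / 26326685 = 1469.25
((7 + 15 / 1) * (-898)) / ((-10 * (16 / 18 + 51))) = 88902 / 2335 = 38.07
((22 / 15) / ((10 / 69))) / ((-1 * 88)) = -23 / 200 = -0.12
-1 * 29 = -29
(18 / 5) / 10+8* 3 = 609 / 25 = 24.36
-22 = -22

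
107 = 107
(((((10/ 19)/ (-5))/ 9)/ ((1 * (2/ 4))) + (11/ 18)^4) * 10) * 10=5788075/ 498636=11.61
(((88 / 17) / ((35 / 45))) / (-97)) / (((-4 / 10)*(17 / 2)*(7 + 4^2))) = 3960 / 4513313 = 0.00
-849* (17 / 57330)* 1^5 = -4811 / 19110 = -0.25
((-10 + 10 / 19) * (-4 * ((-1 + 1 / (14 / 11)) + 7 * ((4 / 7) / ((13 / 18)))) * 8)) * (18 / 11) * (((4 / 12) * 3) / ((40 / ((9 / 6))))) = 99144 / 1001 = 99.04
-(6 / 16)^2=-9 / 64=-0.14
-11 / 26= -0.42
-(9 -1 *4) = -5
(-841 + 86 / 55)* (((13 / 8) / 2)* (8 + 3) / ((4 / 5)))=-600197 / 64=-9378.08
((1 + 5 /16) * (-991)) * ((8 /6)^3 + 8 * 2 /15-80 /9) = 319102 /45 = 7091.16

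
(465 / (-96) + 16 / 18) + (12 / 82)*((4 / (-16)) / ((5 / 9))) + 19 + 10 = 1474777 / 59040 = 24.98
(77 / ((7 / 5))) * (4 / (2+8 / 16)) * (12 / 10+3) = 1848 / 5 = 369.60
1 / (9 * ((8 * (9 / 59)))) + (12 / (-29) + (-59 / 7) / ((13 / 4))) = -4986827 / 1710072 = -2.92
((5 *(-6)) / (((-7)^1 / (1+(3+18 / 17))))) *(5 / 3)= 4300 / 119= 36.13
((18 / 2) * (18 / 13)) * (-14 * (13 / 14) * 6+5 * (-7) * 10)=-69336 / 13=-5333.54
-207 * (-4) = 828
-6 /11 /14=-3 /77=-0.04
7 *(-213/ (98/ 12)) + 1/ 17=-21719/ 119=-182.51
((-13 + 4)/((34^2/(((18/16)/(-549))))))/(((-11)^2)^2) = 9/8259398048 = 0.00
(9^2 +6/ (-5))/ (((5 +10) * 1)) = 133/ 25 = 5.32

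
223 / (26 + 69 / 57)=4237 / 517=8.20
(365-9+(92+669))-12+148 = 1253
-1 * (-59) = 59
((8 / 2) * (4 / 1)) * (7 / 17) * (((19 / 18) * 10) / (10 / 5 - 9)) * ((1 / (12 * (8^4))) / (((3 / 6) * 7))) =-95 / 1645056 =-0.00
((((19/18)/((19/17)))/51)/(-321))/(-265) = 1/4593510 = 0.00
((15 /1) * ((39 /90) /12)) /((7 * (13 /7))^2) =0.00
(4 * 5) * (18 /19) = 360 /19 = 18.95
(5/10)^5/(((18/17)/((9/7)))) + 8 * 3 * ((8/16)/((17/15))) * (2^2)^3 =5161249/7616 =677.69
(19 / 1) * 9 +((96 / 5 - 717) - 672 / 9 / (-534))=-2109274 / 4005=-526.66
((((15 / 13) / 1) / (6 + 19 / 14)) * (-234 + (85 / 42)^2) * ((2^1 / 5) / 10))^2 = 164471613601 / 79067816100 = 2.08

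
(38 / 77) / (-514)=-19 / 19789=-0.00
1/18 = 0.06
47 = 47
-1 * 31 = -31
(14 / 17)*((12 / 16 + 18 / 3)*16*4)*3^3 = 163296 / 17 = 9605.65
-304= -304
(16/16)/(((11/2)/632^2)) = 798848/11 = 72622.55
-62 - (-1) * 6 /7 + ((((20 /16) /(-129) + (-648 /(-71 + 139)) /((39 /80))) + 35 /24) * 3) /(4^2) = -549507267 /8514688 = -64.54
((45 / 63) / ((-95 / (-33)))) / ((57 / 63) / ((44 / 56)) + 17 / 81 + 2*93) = 29403 / 22202887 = 0.00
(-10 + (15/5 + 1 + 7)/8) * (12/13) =-207/26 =-7.96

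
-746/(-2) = 373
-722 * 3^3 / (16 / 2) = -9747 / 4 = -2436.75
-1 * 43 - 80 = -123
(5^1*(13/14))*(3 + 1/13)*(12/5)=240/7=34.29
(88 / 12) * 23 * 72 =12144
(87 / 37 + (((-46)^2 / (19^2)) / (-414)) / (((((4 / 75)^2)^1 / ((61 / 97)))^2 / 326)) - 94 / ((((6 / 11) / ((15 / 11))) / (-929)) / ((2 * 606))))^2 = 4521642639613284675537790757878267089 / 64694109157687988224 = 69892648627281558.54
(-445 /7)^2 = 198025 /49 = 4041.33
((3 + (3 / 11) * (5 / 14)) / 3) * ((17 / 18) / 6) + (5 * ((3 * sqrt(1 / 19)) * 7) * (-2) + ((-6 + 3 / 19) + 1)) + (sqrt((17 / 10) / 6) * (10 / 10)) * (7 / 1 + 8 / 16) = -210 * sqrt(19) / 19 - 492929 / 105336 + sqrt(255) / 4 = -48.86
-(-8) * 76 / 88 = 76 / 11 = 6.91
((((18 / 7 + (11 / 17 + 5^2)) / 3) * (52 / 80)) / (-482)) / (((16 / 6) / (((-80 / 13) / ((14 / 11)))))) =18469 / 803012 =0.02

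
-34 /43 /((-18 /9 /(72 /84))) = 102 /301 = 0.34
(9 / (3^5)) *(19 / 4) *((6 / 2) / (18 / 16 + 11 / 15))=190 / 669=0.28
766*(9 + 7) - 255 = 12001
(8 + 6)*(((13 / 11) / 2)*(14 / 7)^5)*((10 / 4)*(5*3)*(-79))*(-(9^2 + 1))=707397600 / 11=64308872.73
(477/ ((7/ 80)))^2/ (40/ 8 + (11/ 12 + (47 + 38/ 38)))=17474227200/ 31703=551185.29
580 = 580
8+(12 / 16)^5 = 8435 / 1024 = 8.24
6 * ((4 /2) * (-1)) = -12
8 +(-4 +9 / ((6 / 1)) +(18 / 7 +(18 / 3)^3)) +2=3165 / 14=226.07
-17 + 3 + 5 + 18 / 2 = 0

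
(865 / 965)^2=29929 / 37249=0.80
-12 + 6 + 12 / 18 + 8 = 8 / 3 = 2.67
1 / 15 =0.07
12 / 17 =0.71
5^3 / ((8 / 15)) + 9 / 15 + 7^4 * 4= 393559 / 40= 9838.98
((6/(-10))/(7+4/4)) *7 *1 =-21/40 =-0.52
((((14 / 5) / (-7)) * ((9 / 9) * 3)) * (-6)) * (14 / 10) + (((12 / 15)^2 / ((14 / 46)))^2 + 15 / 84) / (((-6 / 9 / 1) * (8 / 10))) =284967 / 196000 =1.45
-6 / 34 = -3 / 17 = -0.18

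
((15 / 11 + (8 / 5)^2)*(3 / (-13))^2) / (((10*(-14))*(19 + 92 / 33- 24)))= 0.00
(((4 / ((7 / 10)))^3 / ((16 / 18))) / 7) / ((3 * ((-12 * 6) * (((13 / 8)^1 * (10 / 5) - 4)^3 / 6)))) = 128000 / 64827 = 1.97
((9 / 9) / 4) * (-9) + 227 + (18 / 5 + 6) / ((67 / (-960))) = 23369 / 268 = 87.20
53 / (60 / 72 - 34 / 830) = 131970 / 1973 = 66.89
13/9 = 1.44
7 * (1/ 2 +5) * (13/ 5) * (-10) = -1001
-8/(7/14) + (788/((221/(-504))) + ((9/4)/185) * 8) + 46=-72242592/40885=-1766.97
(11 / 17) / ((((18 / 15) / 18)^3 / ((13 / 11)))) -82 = 42481 / 17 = 2498.88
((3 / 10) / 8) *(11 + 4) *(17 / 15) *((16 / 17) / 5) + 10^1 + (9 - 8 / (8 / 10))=228 / 25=9.12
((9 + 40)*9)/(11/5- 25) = -735/38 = -19.34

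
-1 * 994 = -994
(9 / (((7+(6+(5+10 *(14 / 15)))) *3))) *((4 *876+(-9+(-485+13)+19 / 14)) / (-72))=-42341 / 9184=-4.61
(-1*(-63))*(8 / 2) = 252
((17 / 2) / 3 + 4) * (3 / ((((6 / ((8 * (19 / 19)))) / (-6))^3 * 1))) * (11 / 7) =-115456 / 7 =-16493.71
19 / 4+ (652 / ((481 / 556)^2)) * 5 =4035529299 / 925444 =4360.64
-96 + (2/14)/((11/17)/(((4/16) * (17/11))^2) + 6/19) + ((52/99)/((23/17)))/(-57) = -1645746492983/17147463102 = -95.98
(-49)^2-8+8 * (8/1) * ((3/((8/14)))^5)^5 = 1136272165922724308838823662807989/17592186044416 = 64589594667422961085.71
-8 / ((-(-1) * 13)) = -8 / 13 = -0.62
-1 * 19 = -19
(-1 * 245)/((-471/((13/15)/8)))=637/11304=0.06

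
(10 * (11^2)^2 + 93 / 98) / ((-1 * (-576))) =14348273 / 56448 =254.19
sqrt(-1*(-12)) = 2*sqrt(3) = 3.46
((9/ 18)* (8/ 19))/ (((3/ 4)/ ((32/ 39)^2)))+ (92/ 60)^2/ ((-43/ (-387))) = 46272313/ 2167425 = 21.35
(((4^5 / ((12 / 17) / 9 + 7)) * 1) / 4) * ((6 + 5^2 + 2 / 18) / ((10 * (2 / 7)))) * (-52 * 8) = -177422336 / 1083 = -163824.87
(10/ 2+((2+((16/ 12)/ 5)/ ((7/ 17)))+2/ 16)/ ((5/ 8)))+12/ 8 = 11483/ 1050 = 10.94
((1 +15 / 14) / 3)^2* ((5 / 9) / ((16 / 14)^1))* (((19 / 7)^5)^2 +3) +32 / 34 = 109605463340778619 / 21782231400888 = 5031.87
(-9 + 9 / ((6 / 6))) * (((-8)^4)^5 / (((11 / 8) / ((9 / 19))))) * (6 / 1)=0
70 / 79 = 0.89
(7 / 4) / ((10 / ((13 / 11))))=91 / 440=0.21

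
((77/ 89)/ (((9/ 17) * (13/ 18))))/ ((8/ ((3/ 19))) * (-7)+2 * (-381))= -3927/ 1937975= -0.00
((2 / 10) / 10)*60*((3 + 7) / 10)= 6 / 5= 1.20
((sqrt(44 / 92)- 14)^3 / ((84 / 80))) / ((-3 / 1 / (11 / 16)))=514.45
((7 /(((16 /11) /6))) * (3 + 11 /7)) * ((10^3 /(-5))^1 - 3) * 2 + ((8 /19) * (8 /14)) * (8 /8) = -7127704 /133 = -53591.76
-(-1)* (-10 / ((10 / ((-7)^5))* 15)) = 16807 / 15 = 1120.47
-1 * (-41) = 41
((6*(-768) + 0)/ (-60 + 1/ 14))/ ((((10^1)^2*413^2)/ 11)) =25344/ 511097825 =0.00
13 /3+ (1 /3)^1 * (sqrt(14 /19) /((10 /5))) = sqrt(266) /114+ 13 /3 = 4.48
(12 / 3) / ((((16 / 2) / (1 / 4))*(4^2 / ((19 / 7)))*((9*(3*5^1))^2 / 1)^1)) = 19 / 16329600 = 0.00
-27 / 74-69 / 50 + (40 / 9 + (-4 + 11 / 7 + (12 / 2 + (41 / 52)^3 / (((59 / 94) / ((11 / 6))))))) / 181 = -148113531205699 / 87502991284800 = -1.69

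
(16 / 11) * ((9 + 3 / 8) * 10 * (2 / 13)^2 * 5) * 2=60000 / 1859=32.28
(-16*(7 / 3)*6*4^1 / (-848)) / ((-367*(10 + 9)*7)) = -8 / 369569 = -0.00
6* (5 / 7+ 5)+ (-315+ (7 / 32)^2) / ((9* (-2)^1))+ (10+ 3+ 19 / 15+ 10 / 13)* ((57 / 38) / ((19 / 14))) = 10899440971 / 159344640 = 68.40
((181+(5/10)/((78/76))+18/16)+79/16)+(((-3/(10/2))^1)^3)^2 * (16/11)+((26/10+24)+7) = 23725581461/107250000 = 221.22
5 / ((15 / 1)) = 1 / 3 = 0.33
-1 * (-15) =15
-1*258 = -258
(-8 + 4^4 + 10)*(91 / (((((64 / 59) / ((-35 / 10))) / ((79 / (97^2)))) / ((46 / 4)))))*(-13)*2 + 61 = 114556230283 / 602176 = 190237.12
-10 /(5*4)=-1 /2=-0.50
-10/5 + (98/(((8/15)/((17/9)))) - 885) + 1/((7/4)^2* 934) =-148258861/274596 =-539.92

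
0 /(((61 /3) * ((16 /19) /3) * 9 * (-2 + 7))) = 0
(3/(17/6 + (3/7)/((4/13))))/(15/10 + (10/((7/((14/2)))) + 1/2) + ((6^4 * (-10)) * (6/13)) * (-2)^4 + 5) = -3276/441598345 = -0.00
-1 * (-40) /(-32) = -5 /4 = -1.25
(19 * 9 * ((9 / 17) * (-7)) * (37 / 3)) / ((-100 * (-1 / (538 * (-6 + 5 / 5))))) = 35741223 / 170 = 210242.49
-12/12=-1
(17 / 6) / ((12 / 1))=17 / 72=0.24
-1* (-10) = 10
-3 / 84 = -1 / 28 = -0.04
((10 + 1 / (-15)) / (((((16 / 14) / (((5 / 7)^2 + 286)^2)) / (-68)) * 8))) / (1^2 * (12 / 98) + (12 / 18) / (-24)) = -1497713666079 / 23380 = -64059609.33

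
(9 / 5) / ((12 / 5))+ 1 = 7 / 4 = 1.75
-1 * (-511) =511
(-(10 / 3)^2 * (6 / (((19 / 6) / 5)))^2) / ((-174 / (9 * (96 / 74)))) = 25920000 / 387353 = 66.92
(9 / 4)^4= 6561 / 256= 25.63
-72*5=-360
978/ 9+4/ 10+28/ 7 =1696/ 15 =113.07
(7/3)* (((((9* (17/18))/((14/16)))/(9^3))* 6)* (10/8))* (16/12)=680/2187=0.31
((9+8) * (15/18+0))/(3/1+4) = 85/42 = 2.02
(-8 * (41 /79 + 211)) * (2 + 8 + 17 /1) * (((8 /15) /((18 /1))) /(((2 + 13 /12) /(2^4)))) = -20533248 /2923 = -7024.72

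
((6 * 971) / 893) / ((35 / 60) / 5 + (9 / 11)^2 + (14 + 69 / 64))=676748160 / 1645608791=0.41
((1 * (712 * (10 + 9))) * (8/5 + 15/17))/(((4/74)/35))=369645836/17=21743872.71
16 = 16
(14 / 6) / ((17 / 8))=56 / 51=1.10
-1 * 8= -8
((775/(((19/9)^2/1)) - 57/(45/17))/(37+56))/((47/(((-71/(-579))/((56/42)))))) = 29288281/9136220490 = 0.00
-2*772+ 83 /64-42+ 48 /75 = -1584.06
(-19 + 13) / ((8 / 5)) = -15 / 4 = -3.75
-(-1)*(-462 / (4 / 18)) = -2079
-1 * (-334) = 334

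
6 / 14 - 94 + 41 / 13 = -90.42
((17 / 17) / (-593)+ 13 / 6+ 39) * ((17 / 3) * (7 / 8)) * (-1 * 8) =-17429335 / 10674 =-1632.88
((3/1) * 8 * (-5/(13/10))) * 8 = -9600/13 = -738.46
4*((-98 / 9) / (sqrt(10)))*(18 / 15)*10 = -784*sqrt(10) / 15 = -165.28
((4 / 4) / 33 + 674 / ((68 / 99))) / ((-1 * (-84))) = 1101013 / 94248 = 11.68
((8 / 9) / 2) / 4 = 1 / 9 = 0.11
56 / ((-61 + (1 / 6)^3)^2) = 2612736 / 173580625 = 0.02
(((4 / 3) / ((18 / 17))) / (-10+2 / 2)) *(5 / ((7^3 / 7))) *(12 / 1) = -680 / 3969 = -0.17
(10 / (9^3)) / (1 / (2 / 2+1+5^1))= 70 / 729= 0.10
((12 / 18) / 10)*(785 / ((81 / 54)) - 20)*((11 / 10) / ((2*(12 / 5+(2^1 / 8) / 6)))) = 6644 / 879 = 7.56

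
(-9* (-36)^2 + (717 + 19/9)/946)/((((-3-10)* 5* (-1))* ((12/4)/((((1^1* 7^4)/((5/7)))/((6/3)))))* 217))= -59605319606/128667825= -463.25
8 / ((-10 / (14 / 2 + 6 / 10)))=-152 / 25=-6.08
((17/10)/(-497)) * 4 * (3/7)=-102/17395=-0.01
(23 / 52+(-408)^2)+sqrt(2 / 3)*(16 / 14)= 8*sqrt(6) / 21+8656151 / 52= 166465.38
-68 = -68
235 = 235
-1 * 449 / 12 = -449 / 12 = -37.42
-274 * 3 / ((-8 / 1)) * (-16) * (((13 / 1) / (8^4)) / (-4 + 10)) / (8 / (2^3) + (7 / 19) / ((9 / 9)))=-2603 / 4096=-0.64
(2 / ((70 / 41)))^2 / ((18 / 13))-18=-17.01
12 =12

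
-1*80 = -80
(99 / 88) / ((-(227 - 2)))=-1 / 200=-0.00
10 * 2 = 20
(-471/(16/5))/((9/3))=-785/16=-49.06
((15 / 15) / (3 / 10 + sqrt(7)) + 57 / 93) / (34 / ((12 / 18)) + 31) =50*sqrt(7) / 28331 + 12199 / 1756522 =0.01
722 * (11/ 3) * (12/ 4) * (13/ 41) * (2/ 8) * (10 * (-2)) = -516230/ 41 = -12590.98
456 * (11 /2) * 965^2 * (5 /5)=2335512300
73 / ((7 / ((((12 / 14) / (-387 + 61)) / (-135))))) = 73 / 359415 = 0.00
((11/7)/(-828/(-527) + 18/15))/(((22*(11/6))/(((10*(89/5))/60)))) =46903/1124508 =0.04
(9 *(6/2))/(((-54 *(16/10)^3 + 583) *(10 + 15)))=135/45227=0.00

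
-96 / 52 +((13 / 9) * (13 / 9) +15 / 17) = 20096 / 17901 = 1.12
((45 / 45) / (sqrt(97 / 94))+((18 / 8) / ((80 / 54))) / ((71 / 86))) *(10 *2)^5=3200000 *sqrt(9118) / 97+417960000 / 71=9036887.38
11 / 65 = 0.17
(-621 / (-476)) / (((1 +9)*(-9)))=-69 / 4760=-0.01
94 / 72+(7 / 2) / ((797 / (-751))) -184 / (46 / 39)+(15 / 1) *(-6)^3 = -97495199 / 28692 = -3397.99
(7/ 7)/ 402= 1/ 402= 0.00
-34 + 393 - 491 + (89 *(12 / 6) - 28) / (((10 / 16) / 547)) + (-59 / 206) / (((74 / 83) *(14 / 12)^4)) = 1200030285600 / 9150211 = 131147.83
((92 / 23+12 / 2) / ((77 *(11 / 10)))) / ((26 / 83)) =4150 / 11011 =0.38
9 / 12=3 / 4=0.75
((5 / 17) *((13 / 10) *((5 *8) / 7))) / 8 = 65 / 238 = 0.27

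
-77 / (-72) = 77 / 72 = 1.07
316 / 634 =158 / 317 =0.50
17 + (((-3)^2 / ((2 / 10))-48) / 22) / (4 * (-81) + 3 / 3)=120805 / 7106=17.00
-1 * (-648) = 648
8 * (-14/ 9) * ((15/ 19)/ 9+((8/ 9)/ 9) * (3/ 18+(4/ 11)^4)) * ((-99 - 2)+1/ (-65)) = 5264713245344/ 39544535745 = 133.13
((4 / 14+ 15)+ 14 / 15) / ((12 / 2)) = 2.70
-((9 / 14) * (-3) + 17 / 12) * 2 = 1.02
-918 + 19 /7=-6407 /7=-915.29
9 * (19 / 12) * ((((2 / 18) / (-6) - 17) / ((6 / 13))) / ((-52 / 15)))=87305 / 576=151.57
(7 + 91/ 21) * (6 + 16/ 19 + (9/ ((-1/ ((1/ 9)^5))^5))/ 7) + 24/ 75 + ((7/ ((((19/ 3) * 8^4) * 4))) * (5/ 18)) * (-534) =1014923203204554083669303985810833/ 13036261698630505035973033574400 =77.85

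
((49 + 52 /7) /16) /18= 395 /2016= 0.20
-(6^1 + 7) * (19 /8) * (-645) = 19914.38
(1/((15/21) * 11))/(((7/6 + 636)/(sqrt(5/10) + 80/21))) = 21 * sqrt(2)/210265 + 32/42053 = 0.00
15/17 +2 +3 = 100/17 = 5.88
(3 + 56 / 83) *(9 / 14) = 2745 / 1162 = 2.36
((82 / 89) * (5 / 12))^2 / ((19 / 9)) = 42025 / 601996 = 0.07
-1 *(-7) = 7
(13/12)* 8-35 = -79/3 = -26.33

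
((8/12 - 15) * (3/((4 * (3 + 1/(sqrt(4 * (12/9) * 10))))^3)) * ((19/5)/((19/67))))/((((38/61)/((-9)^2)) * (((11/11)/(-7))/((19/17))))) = 296.70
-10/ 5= -2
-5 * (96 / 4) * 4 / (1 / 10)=-4800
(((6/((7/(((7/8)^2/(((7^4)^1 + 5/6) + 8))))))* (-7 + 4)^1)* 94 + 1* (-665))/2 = -76930763/231344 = -332.54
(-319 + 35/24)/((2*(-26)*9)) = 7621/11232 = 0.68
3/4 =0.75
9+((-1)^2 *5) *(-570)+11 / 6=-17035 / 6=-2839.17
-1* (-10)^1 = 10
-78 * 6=-468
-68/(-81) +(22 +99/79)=154169/6399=24.09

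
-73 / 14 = -5.21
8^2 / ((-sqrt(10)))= -32 * sqrt(10) / 5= -20.24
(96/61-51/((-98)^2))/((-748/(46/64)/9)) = -190206711/14022761984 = -0.01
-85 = -85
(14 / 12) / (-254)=-7 / 1524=-0.00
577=577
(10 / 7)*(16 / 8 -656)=-6540 / 7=-934.29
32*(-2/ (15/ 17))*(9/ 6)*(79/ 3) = -42976/ 15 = -2865.07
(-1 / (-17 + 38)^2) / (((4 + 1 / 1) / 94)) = -94 / 2205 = -0.04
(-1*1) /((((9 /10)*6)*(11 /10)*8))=-25 /1188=-0.02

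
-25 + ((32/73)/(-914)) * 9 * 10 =-25.04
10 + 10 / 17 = 180 / 17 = 10.59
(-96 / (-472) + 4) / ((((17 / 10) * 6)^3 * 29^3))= 31000 / 190878289101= 0.00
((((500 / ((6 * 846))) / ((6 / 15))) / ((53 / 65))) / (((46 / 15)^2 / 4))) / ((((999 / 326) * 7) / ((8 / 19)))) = 1324375000 / 525252083139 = 0.00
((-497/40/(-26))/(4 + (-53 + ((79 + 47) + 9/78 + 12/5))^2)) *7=226135/385764356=0.00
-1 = -1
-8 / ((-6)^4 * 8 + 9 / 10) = -80 / 103689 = -0.00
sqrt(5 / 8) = sqrt(10) / 4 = 0.79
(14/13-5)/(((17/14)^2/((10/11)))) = -5880/2431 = -2.42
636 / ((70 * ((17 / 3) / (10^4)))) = 1908000 / 119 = 16033.61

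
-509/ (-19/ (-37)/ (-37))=696821/ 19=36674.79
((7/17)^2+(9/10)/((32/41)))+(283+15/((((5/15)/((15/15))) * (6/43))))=56118961/92480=606.82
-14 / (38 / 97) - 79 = -2180 / 19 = -114.74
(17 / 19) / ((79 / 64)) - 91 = -135503 / 1501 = -90.28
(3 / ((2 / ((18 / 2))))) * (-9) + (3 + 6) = -225 / 2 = -112.50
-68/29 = -2.34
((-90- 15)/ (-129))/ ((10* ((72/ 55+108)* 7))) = 55/ 517032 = 0.00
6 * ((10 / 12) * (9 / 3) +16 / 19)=381 / 19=20.05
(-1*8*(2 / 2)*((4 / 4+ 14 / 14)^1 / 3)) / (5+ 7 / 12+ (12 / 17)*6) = -1088 / 2003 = -0.54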